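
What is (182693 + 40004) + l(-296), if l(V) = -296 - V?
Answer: 222697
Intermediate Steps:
(182693 + 40004) + l(-296) = (182693 + 40004) + (-296 - 1*(-296)) = 222697 + (-296 + 296) = 222697 + 0 = 222697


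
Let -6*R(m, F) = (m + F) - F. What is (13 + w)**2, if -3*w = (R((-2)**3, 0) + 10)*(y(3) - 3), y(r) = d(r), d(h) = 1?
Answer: 34225/81 ≈ 422.53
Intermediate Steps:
R(m, F) = -m/6 (R(m, F) = -((m + F) - F)/6 = -((F + m) - F)/6 = -m/6)
y(r) = 1
w = 68/9 (w = -(-1/6*(-2)**3 + 10)*(1 - 3)/3 = -(-1/6*(-8) + 10)*(-2)/3 = -(4/3 + 10)*(-2)/3 = -34*(-2)/9 = -1/3*(-68/3) = 68/9 ≈ 7.5556)
(13 + w)**2 = (13 + 68/9)**2 = (185/9)**2 = 34225/81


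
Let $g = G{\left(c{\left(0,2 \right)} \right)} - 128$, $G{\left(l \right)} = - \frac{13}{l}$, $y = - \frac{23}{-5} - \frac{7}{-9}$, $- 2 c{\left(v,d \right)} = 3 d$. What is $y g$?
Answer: $- \frac{89782}{135} \approx -665.05$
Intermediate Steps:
$c{\left(v,d \right)} = - \frac{3 d}{2}$
$y = \frac{242}{45}$ ($y = \left(-23\right) \left(- \frac{1}{5}\right) - - \frac{7}{9} = \frac{23}{5} + \frac{7}{9} = \frac{242}{45} \approx 5.3778$)
$g = - \frac{371}{3}$ ($g = - \frac{13}{\left(- \frac{3}{2}\right) 2} - 128 = - \frac{13}{-3} - 128 = \left(-13\right) \left(- \frac{1}{3}\right) - 128 = \frac{13}{3} - 128 = - \frac{371}{3} \approx -123.67$)
$y g = \frac{242}{45} \left(- \frac{371}{3}\right) = - \frac{89782}{135}$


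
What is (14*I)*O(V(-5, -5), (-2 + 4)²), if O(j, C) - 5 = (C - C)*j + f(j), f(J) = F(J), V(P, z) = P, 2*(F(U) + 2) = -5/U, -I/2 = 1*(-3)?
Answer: 294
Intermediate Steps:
I = 6 (I = -2*(-3) = 6)
F(U) = -2 - 5/(2*U) (F(U) = -2 + (-5/U)/2 = -2 - 5/(2*U))
f(J) = -2 - 5/(2*J)
O(j, C) = 3 - 5/(2*j) (O(j, C) = 5 + ((C - C)*j + (-2 - 5/(2*j))) = 5 + (0*j + (-2 - 5/(2*j))) = 5 + (0 + (-2 - 5/(2*j))) = 5 + (-2 - 5/(2*j)) = 3 - 5/(2*j))
(14*I)*O(V(-5, -5), (-2 + 4)²) = (14*6)*(3 - 5/2/(-5)) = 84*(3 - 5/2*(-⅕)) = 84*(3 + ½) = 84*(7/2) = 294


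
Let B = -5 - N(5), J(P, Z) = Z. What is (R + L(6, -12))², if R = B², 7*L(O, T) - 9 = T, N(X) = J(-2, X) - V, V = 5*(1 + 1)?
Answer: 9/49 ≈ 0.18367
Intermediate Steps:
V = 10 (V = 5*2 = 10)
N(X) = -10 + X (N(X) = X - 1*10 = X - 10 = -10 + X)
L(O, T) = 9/7 + T/7
B = 0 (B = -5 - (-10 + 5) = -5 - 1*(-5) = -5 + 5 = 0)
R = 0 (R = 0² = 0)
(R + L(6, -12))² = (0 + (9/7 + (⅐)*(-12)))² = (0 + (9/7 - 12/7))² = (0 - 3/7)² = (-3/7)² = 9/49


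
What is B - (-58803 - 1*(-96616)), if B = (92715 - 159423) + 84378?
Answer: -20143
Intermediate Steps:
B = 17670 (B = -66708 + 84378 = 17670)
B - (-58803 - 1*(-96616)) = 17670 - (-58803 - 1*(-96616)) = 17670 - (-58803 + 96616) = 17670 - 1*37813 = 17670 - 37813 = -20143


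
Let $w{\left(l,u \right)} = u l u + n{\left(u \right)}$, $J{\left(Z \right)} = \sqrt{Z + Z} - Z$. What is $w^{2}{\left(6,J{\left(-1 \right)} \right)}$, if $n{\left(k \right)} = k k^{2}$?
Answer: $-217 - 286 i \sqrt{2} \approx -217.0 - 404.46 i$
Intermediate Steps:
$n{\left(k \right)} = k^{3}$
$J{\left(Z \right)} = - Z + \sqrt{2} \sqrt{Z}$ ($J{\left(Z \right)} = \sqrt{2 Z} - Z = \sqrt{2} \sqrt{Z} - Z = - Z + \sqrt{2} \sqrt{Z}$)
$w{\left(l,u \right)} = u^{3} + l u^{2}$ ($w{\left(l,u \right)} = u l u + u^{3} = l u u + u^{3} = l u^{2} + u^{3} = u^{3} + l u^{2}$)
$w^{2}{\left(6,J{\left(-1 \right)} \right)} = \left(\left(\left(-1\right) \left(-1\right) + \sqrt{2} \sqrt{-1}\right)^{2} \left(6 + \left(\left(-1\right) \left(-1\right) + \sqrt{2} \sqrt{-1}\right)\right)\right)^{2} = \left(\left(1 + \sqrt{2} i\right)^{2} \left(6 + \left(1 + \sqrt{2} i\right)\right)\right)^{2} = \left(\left(1 + i \sqrt{2}\right)^{2} \left(6 + \left(1 + i \sqrt{2}\right)\right)\right)^{2} = \left(\left(1 + i \sqrt{2}\right)^{2} \left(7 + i \sqrt{2}\right)\right)^{2} = \left(1 + i \sqrt{2}\right)^{4} \left(7 + i \sqrt{2}\right)^{2}$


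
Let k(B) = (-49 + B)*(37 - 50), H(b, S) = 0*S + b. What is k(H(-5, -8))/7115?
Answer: 702/7115 ≈ 0.098665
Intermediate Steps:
H(b, S) = b (H(b, S) = 0 + b = b)
k(B) = 637 - 13*B (k(B) = (-49 + B)*(-13) = 637 - 13*B)
k(H(-5, -8))/7115 = (637 - 13*(-5))/7115 = (637 + 65)*(1/7115) = 702*(1/7115) = 702/7115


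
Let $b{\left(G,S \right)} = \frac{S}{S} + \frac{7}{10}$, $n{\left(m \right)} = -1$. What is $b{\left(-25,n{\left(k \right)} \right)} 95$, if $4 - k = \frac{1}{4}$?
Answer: $\frac{323}{2} \approx 161.5$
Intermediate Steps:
$k = \frac{15}{4}$ ($k = 4 - \frac{1}{4} = \frac{15}{4} \approx 3.75$)
$b{\left(G,S \right)} = \frac{17}{10}$ ($b{\left(G,S \right)} = 1 + 7 \cdot \frac{1}{10} = 1 + \frac{7}{10} = \frac{17}{10}$)
$b{\left(-25,n{\left(k \right)} \right)} 95 = \frac{17}{10} \cdot 95 = \frac{323}{2}$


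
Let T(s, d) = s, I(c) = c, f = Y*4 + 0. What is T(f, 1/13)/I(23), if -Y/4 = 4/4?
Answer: -16/23 ≈ -0.69565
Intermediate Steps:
Y = -4 (Y = -16/4 = -4*1 = -4)
f = -16 (f = -4*4 + 0 = -16 + 0 = -16)
T(f, 1/13)/I(23) = -16/23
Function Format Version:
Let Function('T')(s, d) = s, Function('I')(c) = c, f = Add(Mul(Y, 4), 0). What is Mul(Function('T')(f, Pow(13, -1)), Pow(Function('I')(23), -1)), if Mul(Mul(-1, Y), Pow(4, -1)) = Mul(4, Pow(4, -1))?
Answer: Rational(-16, 23) ≈ -0.69565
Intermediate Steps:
Y = -4 (Y = Mul(-4, Mul(4, Pow(4, -1))) = Mul(-4, Mul(4, Rational(1, 4))) = Mul(-4, 1) = -4)
f = -16 (f = Add(Mul(-4, 4), 0) = Add(-16, 0) = -16)
Mul(Function('T')(f, Pow(13, -1)), Pow(Function('I')(23), -1)) = Mul(-16, Pow(23, -1)) = Mul(-16, Rational(1, 23)) = Rational(-16, 23)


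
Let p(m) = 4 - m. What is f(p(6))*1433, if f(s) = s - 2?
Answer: -5732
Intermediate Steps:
f(s) = -2 + s
f(p(6))*1433 = (-2 + (4 - 1*6))*1433 = (-2 + (4 - 6))*1433 = (-2 - 2)*1433 = -4*1433 = -5732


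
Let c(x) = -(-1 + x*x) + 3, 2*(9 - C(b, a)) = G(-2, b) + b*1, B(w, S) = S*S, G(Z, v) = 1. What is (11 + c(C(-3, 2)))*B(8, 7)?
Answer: -4165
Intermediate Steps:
B(w, S) = S²
C(b, a) = 17/2 - b/2 (C(b, a) = 9 - (1 + b*1)/2 = 9 - (1 + b)/2 = 9 + (-½ - b/2) = 17/2 - b/2)
c(x) = 4 - x² (c(x) = -(-1 + x²) + 3 = (1 - x²) + 3 = 4 - x²)
(11 + c(C(-3, 2)))*B(8, 7) = (11 + (4 - (17/2 - ½*(-3))²))*7² = (11 + (4 - (17/2 + 3/2)²))*49 = (11 + (4 - 1*10²))*49 = (11 + (4 - 1*100))*49 = (11 + (4 - 100))*49 = (11 - 96)*49 = -85*49 = -4165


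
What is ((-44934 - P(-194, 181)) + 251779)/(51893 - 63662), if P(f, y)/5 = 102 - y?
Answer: -69080/3923 ≈ -17.609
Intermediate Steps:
P(f, y) = 510 - 5*y (P(f, y) = 5*(102 - y) = 510 - 5*y)
((-44934 - P(-194, 181)) + 251779)/(51893 - 63662) = ((-44934 - (510 - 5*181)) + 251779)/(51893 - 63662) = ((-44934 - (510 - 905)) + 251779)/(-11769) = ((-44934 - 1*(-395)) + 251779)*(-1/11769) = ((-44934 + 395) + 251779)*(-1/11769) = (-44539 + 251779)*(-1/11769) = 207240*(-1/11769) = -69080/3923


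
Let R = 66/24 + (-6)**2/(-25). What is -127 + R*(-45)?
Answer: -3719/20 ≈ -185.95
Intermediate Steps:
R = 131/100 (R = 66*(1/24) + 36*(-1/25) = 11/4 - 36/25 = 131/100 ≈ 1.3100)
-127 + R*(-45) = -127 + (131/100)*(-45) = -127 - 1179/20 = -3719/20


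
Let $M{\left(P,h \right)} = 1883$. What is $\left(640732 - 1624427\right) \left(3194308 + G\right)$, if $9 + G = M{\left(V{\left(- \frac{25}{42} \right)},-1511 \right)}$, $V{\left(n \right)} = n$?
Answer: $-3144068252490$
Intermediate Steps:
$G = 1874$ ($G = -9 + 1883 = 1874$)
$\left(640732 - 1624427\right) \left(3194308 + G\right) = \left(640732 - 1624427\right) \left(3194308 + 1874\right) = \left(640732 - 1624427\right) 3196182 = \left(-983695\right) 3196182 = -3144068252490$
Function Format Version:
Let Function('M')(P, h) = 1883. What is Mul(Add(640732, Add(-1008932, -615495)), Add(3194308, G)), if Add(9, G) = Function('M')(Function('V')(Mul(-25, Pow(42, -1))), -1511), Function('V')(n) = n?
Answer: -3144068252490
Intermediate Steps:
G = 1874 (G = Add(-9, 1883) = 1874)
Mul(Add(640732, Add(-1008932, -615495)), Add(3194308, G)) = Mul(Add(640732, Add(-1008932, -615495)), Add(3194308, 1874)) = Mul(Add(640732, -1624427), 3196182) = Mul(-983695, 3196182) = -3144068252490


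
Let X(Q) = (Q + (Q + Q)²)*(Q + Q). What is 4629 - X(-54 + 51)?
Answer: 4827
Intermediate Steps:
X(Q) = 2*Q*(Q + 4*Q²) (X(Q) = (Q + (2*Q)²)*(2*Q) = (Q + 4*Q²)*(2*Q) = 2*Q*(Q + 4*Q²))
4629 - X(-54 + 51) = 4629 - (-54 + 51)²*(2 + 8*(-54 + 51)) = 4629 - (-3)²*(2 + 8*(-3)) = 4629 - 9*(2 - 24) = 4629 - 9*(-22) = 4629 - 1*(-198) = 4629 + 198 = 4827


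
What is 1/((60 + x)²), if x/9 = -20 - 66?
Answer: 1/509796 ≈ 1.9616e-6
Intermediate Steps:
x = -774 (x = 9*(-20 - 66) = 9*(-86) = -774)
1/((60 + x)²) = 1/((60 - 774)²) = 1/((-714)²) = 1/509796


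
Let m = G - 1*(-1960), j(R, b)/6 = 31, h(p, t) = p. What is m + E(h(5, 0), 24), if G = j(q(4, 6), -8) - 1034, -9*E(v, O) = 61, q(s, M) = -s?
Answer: 9947/9 ≈ 1105.2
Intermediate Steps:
E(v, O) = -61/9 (E(v, O) = -1/9*61 = -61/9)
j(R, b) = 186 (j(R, b) = 6*31 = 186)
G = -848 (G = 186 - 1034 = -848)
m = 1112 (m = -848 - 1*(-1960) = -848 + 1960 = 1112)
m + E(h(5, 0), 24) = 1112 - 61/9 = 9947/9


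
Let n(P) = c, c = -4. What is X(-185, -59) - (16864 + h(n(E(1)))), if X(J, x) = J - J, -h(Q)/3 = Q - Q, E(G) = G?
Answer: -16864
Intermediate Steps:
n(P) = -4
h(Q) = 0 (h(Q) = -3*(Q - Q) = -3*0 = 0)
X(J, x) = 0
X(-185, -59) - (16864 + h(n(E(1)))) = 0 - (16864 + 0) = 0 - 1*16864 = 0 - 16864 = -16864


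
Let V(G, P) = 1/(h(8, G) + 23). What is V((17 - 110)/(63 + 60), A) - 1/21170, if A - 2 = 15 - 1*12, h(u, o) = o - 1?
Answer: 867099/18439070 ≈ 0.047025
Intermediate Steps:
h(u, o) = -1 + o
A = 5 (A = 2 + (15 - 1*12) = 2 + (15 - 12) = 2 + 3 = 5)
V(G, P) = 1/(22 + G) (V(G, P) = 1/((-1 + G) + 23) = 1/(22 + G))
V((17 - 110)/(63 + 60), A) - 1/21170 = 1/(22 + (17 - 110)/(63 + 60)) - 1/21170 = 1/(22 - 93/123) - 1*1/21170 = 1/(22 - 93*1/123) - 1/21170 = 1/(22 - 31/41) - 1/21170 = 1/(871/41) - 1/21170 = 41/871 - 1/21170 = 867099/18439070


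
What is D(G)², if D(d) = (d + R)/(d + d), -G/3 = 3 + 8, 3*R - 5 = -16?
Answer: 25/81 ≈ 0.30864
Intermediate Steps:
R = -11/3 (R = 5/3 + (⅓)*(-16) = 5/3 - 16/3 = -11/3 ≈ -3.6667)
G = -33 (G = -3*(3 + 8) = -3*11 = -33)
D(d) = (-11/3 + d)/(2*d) (D(d) = (d - 11/3)/(d + d) = (-11/3 + d)/((2*d)) = (-11/3 + d)*(1/(2*d)) = (-11/3 + d)/(2*d))
D(G)² = ((⅙)*(-11 + 3*(-33))/(-33))² = ((⅙)*(-1/33)*(-11 - 99))² = ((⅙)*(-1/33)*(-110))² = (5/9)² = 25/81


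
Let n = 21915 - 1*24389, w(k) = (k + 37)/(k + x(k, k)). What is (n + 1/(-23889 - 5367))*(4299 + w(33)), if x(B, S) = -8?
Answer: -311361466321/29256 ≈ -1.0643e+7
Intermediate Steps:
w(k) = (37 + k)/(-8 + k) (w(k) = (k + 37)/(k - 8) = (37 + k)/(-8 + k))
n = -2474 (n = 21915 - 24389 = -2474)
(n + 1/(-23889 - 5367))*(4299 + w(33)) = (-2474 + 1/(-23889 - 5367))*(4299 + (37 + 33)/(-8 + 33)) = (-2474 + 1/(-29256))*(4299 + 70/25) = (-2474 - 1/29256)*(4299 + (1/25)*70) = -72379345*(4299 + 14/5)/29256 = -72379345/29256*21509/5 = -311361466321/29256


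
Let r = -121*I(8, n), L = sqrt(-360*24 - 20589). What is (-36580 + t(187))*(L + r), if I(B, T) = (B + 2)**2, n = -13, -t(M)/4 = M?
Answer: 451668800 - 37328*I*sqrt(29229) ≈ 4.5167e+8 - 6.3818e+6*I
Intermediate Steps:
t(M) = -4*M
L = I*sqrt(29229) (L = sqrt(-8640 - 20589) = sqrt(-29229) = I*sqrt(29229) ≈ 170.96*I)
I(B, T) = (2 + B)**2
r = -12100 (r = -121*(2 + 8)**2 = -121*10**2 = -121*100 = -12100)
(-36580 + t(187))*(L + r) = (-36580 - 4*187)*(I*sqrt(29229) - 12100) = (-36580 - 748)*(-12100 + I*sqrt(29229)) = -37328*(-12100 + I*sqrt(29229)) = 451668800 - 37328*I*sqrt(29229)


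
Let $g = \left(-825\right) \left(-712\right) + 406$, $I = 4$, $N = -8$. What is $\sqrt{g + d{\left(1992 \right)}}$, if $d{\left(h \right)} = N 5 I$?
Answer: $3 \sqrt{65294} \approx 766.58$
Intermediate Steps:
$d{\left(h \right)} = -160$ ($d{\left(h \right)} = \left(-8\right) 5 \cdot 4 = \left(-40\right) 4 = -160$)
$g = 587806$ ($g = 587400 + 406 = 587806$)
$\sqrt{g + d{\left(1992 \right)}} = \sqrt{587806 - 160} = \sqrt{587646} = 3 \sqrt{65294}$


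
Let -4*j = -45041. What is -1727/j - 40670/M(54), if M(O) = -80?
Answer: 183126483/360328 ≈ 508.22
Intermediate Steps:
j = 45041/4 (j = -1/4*(-45041) = 45041/4 ≈ 11260.)
-1727/j - 40670/M(54) = -1727/45041/4 - 40670/(-80) = -1727*4/45041 - 40670*(-1/80) = -6908/45041 + 4067/8 = 183126483/360328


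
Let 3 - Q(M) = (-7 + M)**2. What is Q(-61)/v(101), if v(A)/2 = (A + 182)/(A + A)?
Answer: -466721/283 ≈ -1649.2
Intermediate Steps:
Q(M) = 3 - (-7 + M)**2
v(A) = (182 + A)/A (v(A) = 2*((A + 182)/(A + A)) = 2*((182 + A)/((2*A))) = 2*((182 + A)*(1/(2*A))) = 2*((182 + A)/(2*A)) = (182 + A)/A)
Q(-61)/v(101) = (3 - (-7 - 61)**2)/(((182 + 101)/101)) = (3 - 1*(-68)**2)/(((1/101)*283)) = (3 - 1*4624)/(283/101) = (3 - 4624)*(101/283) = -4621*101/283 = -466721/283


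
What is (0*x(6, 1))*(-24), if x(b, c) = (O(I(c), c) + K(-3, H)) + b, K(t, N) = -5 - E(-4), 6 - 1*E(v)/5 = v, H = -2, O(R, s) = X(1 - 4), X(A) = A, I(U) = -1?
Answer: 0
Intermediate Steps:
O(R, s) = -3 (O(R, s) = 1 - 4 = -3)
E(v) = 30 - 5*v
K(t, N) = -55 (K(t, N) = -5 - (30 - 5*(-4)) = -5 - (30 + 20) = -5 - 1*50 = -5 - 50 = -55)
x(b, c) = -58 + b (x(b, c) = (-3 - 55) + b = -58 + b)
(0*x(6, 1))*(-24) = (0*(-58 + 6))*(-24) = (0*(-52))*(-24) = 0*(-24) = 0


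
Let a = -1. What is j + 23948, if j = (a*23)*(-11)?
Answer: 24201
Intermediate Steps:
j = 253 (j = -1*23*(-11) = -23*(-11) = 253)
j + 23948 = 253 + 23948 = 24201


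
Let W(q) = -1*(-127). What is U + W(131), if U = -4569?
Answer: -4442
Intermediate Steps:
W(q) = 127
U + W(131) = -4569 + 127 = -4442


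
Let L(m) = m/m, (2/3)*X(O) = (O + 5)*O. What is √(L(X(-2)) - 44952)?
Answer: I*√44951 ≈ 212.02*I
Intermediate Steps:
X(O) = 3*O*(5 + O)/2 (X(O) = 3*((O + 5)*O)/2 = 3*((5 + O)*O)/2 = 3*(O*(5 + O))/2 = 3*O*(5 + O)/2)
L(m) = 1
√(L(X(-2)) - 44952) = √(1 - 44952) = √(-44951) = I*√44951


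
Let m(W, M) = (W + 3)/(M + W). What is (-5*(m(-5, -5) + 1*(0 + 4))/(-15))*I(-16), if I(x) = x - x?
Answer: 0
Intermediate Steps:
m(W, M) = (3 + W)/(M + W)
I(x) = 0
(-5*(m(-5, -5) + 1*(0 + 4))/(-15))*I(-16) = (-5*((3 - 5)/(-5 - 5) + 1*(0 + 4))/(-15))*0 = (-5*(-2/(-10) + 1*4)*(-1/15))*0 = (-5*(-⅒*(-2) + 4)*(-1/15))*0 = (-5*(⅕ + 4)*(-1/15))*0 = (-5*21/5*(-1/15))*0 = -21*(-1/15)*0 = (7/5)*0 = 0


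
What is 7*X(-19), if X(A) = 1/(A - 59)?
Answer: -7/78 ≈ -0.089744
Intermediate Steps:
X(A) = 1/(-59 + A)
7*X(-19) = 7/(-59 - 19) = 7/(-78) = 7*(-1/78) = -7/78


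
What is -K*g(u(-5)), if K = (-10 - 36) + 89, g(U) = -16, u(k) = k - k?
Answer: 688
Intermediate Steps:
u(k) = 0
K = 43 (K = -46 + 89 = 43)
-K*g(u(-5)) = -43*(-16) = -1*(-688) = 688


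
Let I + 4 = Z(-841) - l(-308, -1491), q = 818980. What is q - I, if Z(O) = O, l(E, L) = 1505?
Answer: 821330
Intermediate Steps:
I = -2350 (I = -4 + (-841 - 1*1505) = -4 + (-841 - 1505) = -4 - 2346 = -2350)
q - I = 818980 - 1*(-2350) = 818980 + 2350 = 821330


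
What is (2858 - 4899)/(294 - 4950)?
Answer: 2041/4656 ≈ 0.43836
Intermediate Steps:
(2858 - 4899)/(294 - 4950) = -2041/(-4656) = -2041*(-1/4656) = 2041/4656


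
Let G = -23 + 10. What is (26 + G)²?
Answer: 169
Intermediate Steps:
G = -13
(26 + G)² = (26 - 13)² = 13² = 169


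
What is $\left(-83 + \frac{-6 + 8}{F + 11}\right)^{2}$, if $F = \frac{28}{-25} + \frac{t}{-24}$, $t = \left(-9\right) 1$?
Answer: $\frac{28843247889}{4206601} \approx 6856.7$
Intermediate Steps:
$t = -9$
$F = - \frac{149}{200}$ ($F = \frac{28}{-25} - \frac{9}{-24} = 28 \left(- \frac{1}{25}\right) - - \frac{3}{8} = - \frac{28}{25} + \frac{3}{8} = - \frac{149}{200} \approx -0.745$)
$\left(-83 + \frac{-6 + 8}{F + 11}\right)^{2} = \left(-83 + \frac{-6 + 8}{- \frac{149}{200} + 11}\right)^{2} = \left(-83 + \frac{2}{\frac{2051}{200}}\right)^{2} = \left(-83 + 2 \cdot \frac{200}{2051}\right)^{2} = \left(-83 + \frac{400}{2051}\right)^{2} = \left(- \frac{169833}{2051}\right)^{2} = \frac{28843247889}{4206601}$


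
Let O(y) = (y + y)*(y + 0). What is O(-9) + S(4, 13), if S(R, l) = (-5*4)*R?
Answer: 82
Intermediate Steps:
S(R, l) = -20*R
O(y) = 2*y² (O(y) = (2*y)*y = 2*y²)
O(-9) + S(4, 13) = 2*(-9)² - 20*4 = 2*81 - 80 = 162 - 80 = 82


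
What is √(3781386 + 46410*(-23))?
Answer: 2*√678489 ≈ 1647.4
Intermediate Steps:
√(3781386 + 46410*(-23)) = √(3781386 - 1067430) = √2713956 = 2*√678489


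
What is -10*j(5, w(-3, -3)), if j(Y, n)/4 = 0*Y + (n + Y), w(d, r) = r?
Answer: -80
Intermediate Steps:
j(Y, n) = 4*Y + 4*n (j(Y, n) = 4*(0*Y + (n + Y)) = 4*(0 + (Y + n)) = 4*(Y + n) = 4*Y + 4*n)
-10*j(5, w(-3, -3)) = -10*(4*5 + 4*(-3)) = -10*(20 - 12) = -10*8 = -80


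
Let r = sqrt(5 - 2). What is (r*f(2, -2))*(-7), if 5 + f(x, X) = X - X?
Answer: 35*sqrt(3) ≈ 60.622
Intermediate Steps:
r = sqrt(3) ≈ 1.7320
f(x, X) = -5 (f(x, X) = -5 + (X - X) = -5 + 0 = -5)
(r*f(2, -2))*(-7) = (sqrt(3)*(-5))*(-7) = -5*sqrt(3)*(-7) = 35*sqrt(3)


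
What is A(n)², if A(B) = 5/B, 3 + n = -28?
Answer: 25/961 ≈ 0.026015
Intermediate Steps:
n = -31 (n = -3 - 28 = -31)
A(n)² = (5/(-31))² = (5*(-1/31))² = (-5/31)² = 25/961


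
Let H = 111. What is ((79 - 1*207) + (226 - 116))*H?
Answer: -1998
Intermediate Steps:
((79 - 1*207) + (226 - 116))*H = ((79 - 1*207) + (226 - 116))*111 = ((79 - 207) + 110)*111 = (-128 + 110)*111 = -18*111 = -1998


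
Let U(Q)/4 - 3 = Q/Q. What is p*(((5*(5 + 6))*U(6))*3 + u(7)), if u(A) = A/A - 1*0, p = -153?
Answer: -404073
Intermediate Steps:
U(Q) = 16 (U(Q) = 12 + 4*(Q/Q) = 12 + 4*1 = 12 + 4 = 16)
u(A) = 1 (u(A) = 1 + 0 = 1)
p*(((5*(5 + 6))*U(6))*3 + u(7)) = -153*(((5*(5 + 6))*16)*3 + 1) = -153*(((5*11)*16)*3 + 1) = -153*((55*16)*3 + 1) = -153*(880*3 + 1) = -153*(2640 + 1) = -153*2641 = -404073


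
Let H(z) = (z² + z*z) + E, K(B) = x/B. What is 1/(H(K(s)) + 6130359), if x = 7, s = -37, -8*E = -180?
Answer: 2738/16784984743 ≈ 1.6312e-7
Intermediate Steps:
E = 45/2 (E = -⅛*(-180) = 45/2 ≈ 22.500)
K(B) = 7/B
H(z) = 45/2 + 2*z² (H(z) = (z² + z*z) + 45/2 = (z² + z²) + 45/2 = 2*z² + 45/2 = 45/2 + 2*z²)
1/(H(K(s)) + 6130359) = 1/((45/2 + 2*(7/(-37))²) + 6130359) = 1/((45/2 + 2*(7*(-1/37))²) + 6130359) = 1/((45/2 + 2*(-7/37)²) + 6130359) = 1/((45/2 + 2*(49/1369)) + 6130359) = 1/((45/2 + 98/1369) + 6130359) = 1/(61801/2738 + 6130359) = 1/(16784984743/2738) = 2738/16784984743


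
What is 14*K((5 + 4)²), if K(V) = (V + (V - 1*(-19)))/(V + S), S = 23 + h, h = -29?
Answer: 2534/75 ≈ 33.787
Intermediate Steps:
S = -6 (S = 23 - 29 = -6)
K(V) = (19 + 2*V)/(-6 + V) (K(V) = (V + (V - 1*(-19)))/(V - 6) = (V + (V + 19))/(-6 + V) = (V + (19 + V))/(-6 + V) = (19 + 2*V)/(-6 + V))
14*K((5 + 4)²) = 14*((19 + 2*(5 + 4)²)/(-6 + (5 + 4)²)) = 14*((19 + 2*9²)/(-6 + 9²)) = 14*((19 + 2*81)/(-6 + 81)) = 14*((19 + 162)/75) = 14*((1/75)*181) = 14*(181/75) = 2534/75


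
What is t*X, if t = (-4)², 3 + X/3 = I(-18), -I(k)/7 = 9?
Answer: -3168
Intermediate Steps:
I(k) = -63 (I(k) = -7*9 = -63)
X = -198 (X = -9 + 3*(-63) = -9 - 189 = -198)
t = 16
t*X = 16*(-198) = -3168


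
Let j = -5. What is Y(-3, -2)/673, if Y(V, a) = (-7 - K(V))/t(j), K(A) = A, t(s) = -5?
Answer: 4/3365 ≈ 0.0011887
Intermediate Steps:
Y(V, a) = 7/5 + V/5 (Y(V, a) = (-7 - V)/(-5) = (-7 - V)*(-⅕) = 7/5 + V/5)
Y(-3, -2)/673 = (7/5 + (⅕)*(-3))/673 = (7/5 - ⅗)*(1/673) = (⅘)*(1/673) = 4/3365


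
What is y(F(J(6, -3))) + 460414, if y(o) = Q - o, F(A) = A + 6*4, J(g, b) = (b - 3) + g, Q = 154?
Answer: 460544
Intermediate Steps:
J(g, b) = -3 + b + g (J(g, b) = (-3 + b) + g = -3 + b + g)
F(A) = 24 + A (F(A) = A + 24 = 24 + A)
y(o) = 154 - o
y(F(J(6, -3))) + 460414 = (154 - (24 + (-3 - 3 + 6))) + 460414 = (154 - (24 + 0)) + 460414 = (154 - 1*24) + 460414 = (154 - 24) + 460414 = 130 + 460414 = 460544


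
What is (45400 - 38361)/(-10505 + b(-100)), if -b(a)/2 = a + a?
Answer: -7039/10105 ≈ -0.69659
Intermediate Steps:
b(a) = -4*a (b(a) = -2*(a + a) = -4*a)
(45400 - 38361)/(-10505 + b(-100)) = (45400 - 38361)/(-10505 - 4*(-100)) = 7039/(-10505 + 400) = 7039/(-10105) = 7039*(-1/10105) = -7039/10105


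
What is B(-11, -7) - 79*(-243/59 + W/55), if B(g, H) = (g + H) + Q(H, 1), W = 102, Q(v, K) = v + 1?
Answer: 502533/3245 ≈ 154.86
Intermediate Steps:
Q(v, K) = 1 + v
B(g, H) = 1 + g + 2*H (B(g, H) = (g + H) + (1 + H) = (H + g) + (1 + H) = 1 + g + 2*H)
B(-11, -7) - 79*(-243/59 + W/55) = (1 - 11 + 2*(-7)) - 79*(-243/59 + 102/55) = (1 - 11 - 14) - 79*(-243*1/59 + 102*(1/55)) = -24 - 79*(-243/59 + 102/55) = -24 - 79*(-7347/3245) = -24 + 580413/3245 = 502533/3245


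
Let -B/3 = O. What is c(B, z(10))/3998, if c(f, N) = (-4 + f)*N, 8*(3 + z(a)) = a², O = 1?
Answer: -133/7996 ≈ -0.016633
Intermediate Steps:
B = -3 (B = -3*1 = -3)
z(a) = -3 + a²/8
c(f, N) = N*(-4 + f)
c(B, z(10))/3998 = ((-3 + (⅛)*10²)*(-4 - 3))/3998 = ((-3 + (⅛)*100)*(-7))*(1/3998) = ((-3 + 25/2)*(-7))*(1/3998) = ((19/2)*(-7))*(1/3998) = -133/2*1/3998 = -133/7996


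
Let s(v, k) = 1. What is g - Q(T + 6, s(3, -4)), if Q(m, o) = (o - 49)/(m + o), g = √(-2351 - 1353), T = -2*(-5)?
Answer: 48/17 + 2*I*√926 ≈ 2.8235 + 60.86*I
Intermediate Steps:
T = 10
g = 2*I*√926 (g = √(-3704) = 2*I*√926 ≈ 60.86*I)
Q(m, o) = (-49 + o)/(m + o)
g - Q(T + 6, s(3, -4)) = 2*I*√926 - (-49 + 1)/((10 + 6) + 1) = 2*I*√926 - (-48)/(16 + 1) = 2*I*√926 - (-48)/17 = 2*I*√926 - 1*(-48/17) = 2*I*√926 + 48/17 = 48/17 + 2*I*√926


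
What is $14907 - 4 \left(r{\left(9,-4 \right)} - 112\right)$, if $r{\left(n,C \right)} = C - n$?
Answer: $15407$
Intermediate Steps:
$14907 - 4 \left(r{\left(9,-4 \right)} - 112\right) = 14907 - 4 \left(\left(-4 - 9\right) - 112\right) = 14907 - 4 \left(-13 - 112\right) = 14907 - -500 = 14907 + 500 = 15407$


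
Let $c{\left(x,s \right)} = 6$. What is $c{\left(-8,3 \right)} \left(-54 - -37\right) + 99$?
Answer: $-3$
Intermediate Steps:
$c{\left(-8,3 \right)} \left(-54 - -37\right) + 99 = 6 \left(-54 - -37\right) + 99 = 6 \left(-54 + 37\right) + 99 = 6 \left(-17\right) + 99 = -102 + 99 = -3$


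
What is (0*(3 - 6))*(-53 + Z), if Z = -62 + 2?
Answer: 0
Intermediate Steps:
Z = -60
(0*(3 - 6))*(-53 + Z) = (0*(3 - 6))*(-53 - 60) = (0*(-3))*(-113) = 0*(-113) = 0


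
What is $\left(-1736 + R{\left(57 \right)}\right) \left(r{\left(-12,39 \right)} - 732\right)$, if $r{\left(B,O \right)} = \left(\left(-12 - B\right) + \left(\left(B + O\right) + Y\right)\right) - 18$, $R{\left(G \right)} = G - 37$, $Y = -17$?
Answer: $1269840$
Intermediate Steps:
$R{\left(G \right)} = -37 + G$
$r{\left(B,O \right)} = -47 + O$ ($r{\left(B,O \right)} = \left(\left(-12 - B\right) - \left(17 - B - O\right)\right) - 18 = \left(\left(-12 - B\right) + \left(-17 + B + O\right)\right) - 18 = \left(-29 + O\right) - 18 = -47 + O$)
$\left(-1736 + R{\left(57 \right)}\right) \left(r{\left(-12,39 \right)} - 732\right) = \left(-1736 + \left(-37 + 57\right)\right) \left(\left(-47 + 39\right) - 732\right) = \left(-1736 + 20\right) \left(-8 - 732\right) = \left(-1716\right) \left(-740\right) = 1269840$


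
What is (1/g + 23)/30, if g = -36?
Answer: 827/1080 ≈ 0.76574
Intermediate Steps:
(1/g + 23)/30 = (1/(-36) + 23)/30 = (-1/36 + 23)/30 = (1/30)*(827/36) = 827/1080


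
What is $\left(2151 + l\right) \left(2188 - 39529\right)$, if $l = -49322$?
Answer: $1761412311$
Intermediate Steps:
$\left(2151 + l\right) \left(2188 - 39529\right) = \left(2151 - 49322\right) \left(2188 - 39529\right) = \left(-47171\right) \left(-37341\right) = 1761412311$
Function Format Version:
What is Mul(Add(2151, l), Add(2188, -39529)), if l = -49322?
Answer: 1761412311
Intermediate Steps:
Mul(Add(2151, l), Add(2188, -39529)) = Mul(Add(2151, -49322), Add(2188, -39529)) = Mul(-47171, -37341) = 1761412311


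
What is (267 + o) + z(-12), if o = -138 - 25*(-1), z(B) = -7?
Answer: 147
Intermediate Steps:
o = -113 (o = -138 + 25 = -113)
(267 + o) + z(-12) = (267 - 113) - 7 = 154 - 7 = 147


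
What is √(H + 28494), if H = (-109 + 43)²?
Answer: 15*√146 ≈ 181.25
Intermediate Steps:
H = 4356 (H = (-66)² = 4356)
√(H + 28494) = √(4356 + 28494) = √32850 = 15*√146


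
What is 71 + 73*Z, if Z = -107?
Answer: -7740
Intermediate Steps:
71 + 73*Z = 71 + 73*(-107) = 71 - 7811 = -7740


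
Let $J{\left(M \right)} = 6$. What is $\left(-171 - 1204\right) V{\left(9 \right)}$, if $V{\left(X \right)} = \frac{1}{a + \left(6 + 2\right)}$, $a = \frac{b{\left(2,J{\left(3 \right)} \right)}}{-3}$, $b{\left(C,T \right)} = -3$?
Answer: $- \frac{1375}{9} \approx -152.78$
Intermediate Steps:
$a = 1$ ($a = - \frac{3}{-3} = \left(-3\right) \left(- \frac{1}{3}\right) = 1$)
$V{\left(X \right)} = \frac{1}{9}$ ($V{\left(X \right)} = \frac{1}{1 + \left(6 + 2\right)} = \frac{1}{1 + 8} = \frac{1}{9}$)
$\left(-171 - 1204\right) V{\left(9 \right)} = \left(-171 - 1204\right) \frac{1}{9} = \left(-1375\right) \frac{1}{9} = - \frac{1375}{9}$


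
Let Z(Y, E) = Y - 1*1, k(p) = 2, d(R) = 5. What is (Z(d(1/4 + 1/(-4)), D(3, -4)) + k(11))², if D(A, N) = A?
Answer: 36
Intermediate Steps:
Z(Y, E) = -1 + Y (Z(Y, E) = Y - 1 = -1 + Y)
(Z(d(1/4 + 1/(-4)), D(3, -4)) + k(11))² = ((-1 + 5) + 2)² = (4 + 2)² = 6² = 36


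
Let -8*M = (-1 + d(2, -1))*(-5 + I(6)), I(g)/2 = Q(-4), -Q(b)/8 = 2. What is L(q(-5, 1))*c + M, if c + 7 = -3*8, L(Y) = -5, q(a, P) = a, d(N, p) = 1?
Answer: 155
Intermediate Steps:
Q(b) = -16 (Q(b) = -8*2 = -16)
I(g) = -32 (I(g) = 2*(-16) = -32)
c = -31 (c = -7 - 3*8 = -7 - 24 = -31)
M = 0 (M = -(-1 + 1)*(-5 - 32)/8 = -0*(-37) = -⅛*0 = 0)
L(q(-5, 1))*c + M = -5*(-31) + 0 = 155 + 0 = 155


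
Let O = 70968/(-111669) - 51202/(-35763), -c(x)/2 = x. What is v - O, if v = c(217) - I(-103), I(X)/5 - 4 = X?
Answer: 80143692571/1331206149 ≈ 60.204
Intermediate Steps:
c(x) = -2*x
I(X) = 20 + 5*X
v = 61 (v = -2*217 - (20 + 5*(-103)) = -434 - (20 - 515) = -434 - 1*(-495) = -434 + 495 = 61)
O = 1059882518/1331206149 (O = 70968*(-1/111669) - 51202*(-1/35763) = -23656/37223 + 51202/35763 = 1059882518/1331206149 ≈ 0.79618)
v - O = 61 - 1*1059882518/1331206149 = 61 - 1059882518/1331206149 = 80143692571/1331206149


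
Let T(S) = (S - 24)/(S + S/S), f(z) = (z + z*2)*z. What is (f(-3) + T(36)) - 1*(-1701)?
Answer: 63948/37 ≈ 1728.3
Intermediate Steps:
f(z) = 3*z² (f(z) = (z + 2*z)*z = (3*z)*z = 3*z²)
T(S) = (-24 + S)/(1 + S) (T(S) = (-24 + S)/(S + 1) = (-24 + S)/(1 + S))
(f(-3) + T(36)) - 1*(-1701) = (3*(-3)² + (-24 + 36)/(1 + 36)) - 1*(-1701) = (3*9 + 12/37) + 1701 = (27 + (1/37)*12) + 1701 = (27 + 12/37) + 1701 = 1011/37 + 1701 = 63948/37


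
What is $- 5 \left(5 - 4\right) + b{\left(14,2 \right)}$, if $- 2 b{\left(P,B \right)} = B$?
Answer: $-6$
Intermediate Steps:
$b{\left(P,B \right)} = - \frac{B}{2}$
$- 5 \left(5 - 4\right) + b{\left(14,2 \right)} = - 5 \left(5 - 4\right) - 1 = \left(-5\right) 1 - 1 = -5 - 1 = -6$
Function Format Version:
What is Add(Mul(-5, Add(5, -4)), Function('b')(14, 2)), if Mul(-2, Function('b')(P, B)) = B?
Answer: -6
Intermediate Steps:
Function('b')(P, B) = Mul(Rational(-1, 2), B)
Add(Mul(-5, Add(5, -4)), Function('b')(14, 2)) = Add(Mul(-5, Add(5, -4)), Mul(Rational(-1, 2), 2)) = Add(Mul(-5, 1), -1) = Add(-5, -1) = -6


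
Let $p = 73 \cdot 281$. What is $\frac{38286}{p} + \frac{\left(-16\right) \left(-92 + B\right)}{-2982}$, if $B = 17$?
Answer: $\frac{14925542}{10194961} \approx 1.464$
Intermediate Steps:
$p = 20513$
$\frac{38286}{p} + \frac{\left(-16\right) \left(-92 + B\right)}{-2982} = \frac{38286}{20513} + \frac{\left(-16\right) \left(-92 + 17\right)}{-2982} = 38286 \cdot \frac{1}{20513} + \left(-16\right) \left(-75\right) \left(- \frac{1}{2982}\right) = \frac{38286}{20513} + 1200 \left(- \frac{1}{2982}\right) = \frac{38286}{20513} - \frac{200}{497} = \frac{14925542}{10194961}$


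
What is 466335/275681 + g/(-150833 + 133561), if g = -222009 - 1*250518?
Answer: 138321254007/4761562232 ≈ 29.050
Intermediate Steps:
g = -472527 (g = -222009 - 250518 = -472527)
466335/275681 + g/(-150833 + 133561) = 466335/275681 - 472527/(-150833 + 133561) = 466335*(1/275681) - 472527/(-17272) = 466335/275681 - 472527*(-1/17272) = 466335/275681 + 472527/17272 = 138321254007/4761562232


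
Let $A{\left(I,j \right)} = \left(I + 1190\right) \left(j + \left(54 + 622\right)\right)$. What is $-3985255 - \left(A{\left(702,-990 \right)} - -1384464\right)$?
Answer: $-4775631$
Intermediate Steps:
$A{\left(I,j \right)} = \left(676 + j\right) \left(1190 + I\right)$ ($A{\left(I,j \right)} = \left(1190 + I\right) \left(j + 676\right) = \left(1190 + I\right) \left(676 + j\right) = \left(676 + j\right) \left(1190 + I\right)$)
$-3985255 - \left(A{\left(702,-990 \right)} - -1384464\right) = -3985255 - \left(\left(804440 + 676 \cdot 702 + 1190 \left(-990\right) + 702 \left(-990\right)\right) - -1384464\right) = -3985255 - \left(\left(804440 + 474552 - 1178100 - 694980\right) + 1384464\right) = -3985255 - \left(-594088 + 1384464\right) = -3985255 - 790376 = -4775631$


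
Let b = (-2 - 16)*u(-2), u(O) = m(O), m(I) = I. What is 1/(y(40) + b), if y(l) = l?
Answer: 1/76 ≈ 0.013158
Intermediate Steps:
u(O) = O
b = 36 (b = (-2 - 16)*(-2) = -18*(-2) = 36)
1/(y(40) + b) = 1/(40 + 36) = 1/76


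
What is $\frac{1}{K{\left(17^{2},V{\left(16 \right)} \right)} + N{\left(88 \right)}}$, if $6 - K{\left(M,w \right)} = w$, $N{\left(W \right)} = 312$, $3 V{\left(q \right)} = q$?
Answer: $\frac{3}{938} \approx 0.0031983$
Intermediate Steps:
$V{\left(q \right)} = \frac{q}{3}$
$K{\left(M,w \right)} = 6 - w$
$\frac{1}{K{\left(17^{2},V{\left(16 \right)} \right)} + N{\left(88 \right)}} = \frac{1}{\left(6 - \frac{1}{3} \cdot 16\right) + 312} = \frac{1}{\left(6 - \frac{16}{3}\right) + 312} = \frac{1}{\frac{2}{3} + 312} = \frac{1}{\frac{938}{3}} = \frac{3}{938}$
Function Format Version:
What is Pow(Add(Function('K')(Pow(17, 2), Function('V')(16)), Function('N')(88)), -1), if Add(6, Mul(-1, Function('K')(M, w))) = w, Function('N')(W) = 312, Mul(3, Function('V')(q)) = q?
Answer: Rational(3, 938) ≈ 0.0031983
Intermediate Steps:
Function('V')(q) = Mul(Rational(1, 3), q)
Function('K')(M, w) = Add(6, Mul(-1, w))
Pow(Add(Function('K')(Pow(17, 2), Function('V')(16)), Function('N')(88)), -1) = Pow(Add(Add(6, Mul(-1, Mul(Rational(1, 3), 16))), 312), -1) = Pow(Add(Add(6, Mul(-1, Rational(16, 3))), 312), -1) = Pow(Add(Add(6, Rational(-16, 3)), 312), -1) = Pow(Add(Rational(2, 3), 312), -1) = Pow(Rational(938, 3), -1) = Rational(3, 938)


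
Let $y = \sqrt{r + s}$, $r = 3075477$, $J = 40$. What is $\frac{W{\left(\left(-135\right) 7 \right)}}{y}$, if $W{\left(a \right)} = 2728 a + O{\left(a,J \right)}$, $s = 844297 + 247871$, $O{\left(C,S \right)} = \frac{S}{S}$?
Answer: $- \frac{2577959 \sqrt{4167645}}{4167645} \approx -1262.8$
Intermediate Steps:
$O{\left(C,S \right)} = 1$
$s = 1092168$
$W{\left(a \right)} = 1 + 2728 a$ ($W{\left(a \right)} = 2728 a + 1 = 1 + 2728 a$)
$y = \sqrt{4167645}$ ($y = \sqrt{3075477 + 1092168} = \sqrt{4167645} \approx 2041.5$)
$\frac{W{\left(\left(-135\right) 7 \right)}}{y} = \frac{1 + 2728 \left(\left(-135\right) 7\right)}{\sqrt{4167645}} = \left(1 + 2728 \left(-945\right)\right) \frac{\sqrt{4167645}}{4167645} = \left(1 - 2577960\right) \frac{\sqrt{4167645}}{4167645} = - 2577959 \frac{\sqrt{4167645}}{4167645} = - \frac{2577959 \sqrt{4167645}}{4167645}$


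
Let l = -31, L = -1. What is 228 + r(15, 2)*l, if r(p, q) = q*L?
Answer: 290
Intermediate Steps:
r(p, q) = -q (r(p, q) = q*(-1) = -q)
228 + r(15, 2)*l = 228 - 1*2*(-31) = 228 - 2*(-31) = 228 + 62 = 290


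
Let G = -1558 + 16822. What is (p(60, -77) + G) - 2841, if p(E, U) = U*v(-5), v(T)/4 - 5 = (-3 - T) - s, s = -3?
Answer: 9343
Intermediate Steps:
v(T) = 20 - 4*T (v(T) = 20 + 4*((-3 - T) - 1*(-3)) = 20 + 4*((-3 - T) + 3) = 20 + 4*(-T) = 20 - 4*T)
p(E, U) = 40*U (p(E, U) = U*(20 - 4*(-5)) = U*(20 + 20) = U*40 = 40*U)
G = 15264
(p(60, -77) + G) - 2841 = (40*(-77) + 15264) - 2841 = (-3080 + 15264) - 2841 = 12184 - 2841 = 9343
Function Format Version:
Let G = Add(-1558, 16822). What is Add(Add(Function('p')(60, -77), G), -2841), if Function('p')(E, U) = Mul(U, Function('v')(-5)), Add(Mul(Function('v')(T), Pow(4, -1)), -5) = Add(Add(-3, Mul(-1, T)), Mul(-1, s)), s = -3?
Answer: 9343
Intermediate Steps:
Function('v')(T) = Add(20, Mul(-4, T)) (Function('v')(T) = Add(20, Mul(4, Add(Add(-3, Mul(-1, T)), Mul(-1, -3)))) = Add(20, Mul(4, Add(Add(-3, Mul(-1, T)), 3))) = Add(20, Mul(4, Mul(-1, T))) = Add(20, Mul(-4, T)))
Function('p')(E, U) = Mul(40, U) (Function('p')(E, U) = Mul(U, Add(20, Mul(-4, -5))) = Mul(U, Add(20, 20)) = Mul(U, 40) = Mul(40, U))
G = 15264
Add(Add(Function('p')(60, -77), G), -2841) = Add(Add(Mul(40, -77), 15264), -2841) = Add(Add(-3080, 15264), -2841) = Add(12184, -2841) = 9343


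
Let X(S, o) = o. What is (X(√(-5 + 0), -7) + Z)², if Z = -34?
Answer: 1681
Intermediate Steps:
(X(√(-5 + 0), -7) + Z)² = (-7 - 34)² = (-41)² = 1681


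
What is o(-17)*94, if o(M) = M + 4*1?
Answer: -1222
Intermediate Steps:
o(M) = 4 + M (o(M) = M + 4 = 4 + M)
o(-17)*94 = (4 - 17)*94 = -13*94 = -1222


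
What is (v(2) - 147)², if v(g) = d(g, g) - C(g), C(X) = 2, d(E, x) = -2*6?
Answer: 25921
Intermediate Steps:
d(E, x) = -12
v(g) = -14 (v(g) = -12 - 1*2 = -12 - 2 = -14)
(v(2) - 147)² = (-14 - 147)² = (-161)² = 25921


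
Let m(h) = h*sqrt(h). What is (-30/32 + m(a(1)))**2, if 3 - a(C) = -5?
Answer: 131297/256 - 30*sqrt(2) ≈ 470.45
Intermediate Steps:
a(C) = 8 (a(C) = 3 - 1*(-5) = 3 + 5 = 8)
m(h) = h**(3/2)
(-30/32 + m(a(1)))**2 = (-30/32 + 8**(3/2))**2 = (-30*1/32 + 16*sqrt(2))**2 = (-15/16 + 16*sqrt(2))**2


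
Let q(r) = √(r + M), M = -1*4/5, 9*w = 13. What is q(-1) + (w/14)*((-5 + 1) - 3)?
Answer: -13/18 + 3*I*√5/5 ≈ -0.72222 + 1.3416*I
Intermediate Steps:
w = 13/9 (w = (⅑)*13 = 13/9 ≈ 1.4444)
M = -⅘ (M = -4*⅕ = -⅘ ≈ -0.80000)
q(r) = √(-⅘ + r) (q(r) = √(r - ⅘) = √(-⅘ + r))
q(-1) + (w/14)*((-5 + 1) - 3) = √(-20 + 25*(-1))/5 + ((13/9)/14)*((-5 + 1) - 3) = √(-20 - 25)/5 + ((13/9)*(1/14))*(-4 - 3) = √(-45)/5 + (13/126)*(-7) = (3*I*√5)/5 - 13/18 = 3*I*√5/5 - 13/18 = -13/18 + 3*I*√5/5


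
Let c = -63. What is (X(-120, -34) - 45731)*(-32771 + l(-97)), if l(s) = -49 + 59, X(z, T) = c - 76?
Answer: 1502747070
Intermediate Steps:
X(z, T) = -139 (X(z, T) = -63 - 76 = -139)
l(s) = 10
(X(-120, -34) - 45731)*(-32771 + l(-97)) = (-139 - 45731)*(-32771 + 10) = -45870*(-32761) = 1502747070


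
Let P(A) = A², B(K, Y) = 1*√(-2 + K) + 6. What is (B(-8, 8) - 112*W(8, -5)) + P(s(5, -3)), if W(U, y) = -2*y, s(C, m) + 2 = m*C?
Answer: -825 + I*√10 ≈ -825.0 + 3.1623*I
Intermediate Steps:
s(C, m) = -2 + C*m (s(C, m) = -2 + m*C = -2 + C*m)
B(K, Y) = 6 + √(-2 + K) (B(K, Y) = √(-2 + K) + 6 = 6 + √(-2 + K))
(B(-8, 8) - 112*W(8, -5)) + P(s(5, -3)) = ((6 + √(-2 - 8)) - (-224)*(-5)) + (-2 + 5*(-3))² = ((6 + √(-10)) - 112*10) + (-2 - 15)² = ((6 + I*√10) - 1120) + (-17)² = (-1114 + I*√10) + 289 = -825 + I*√10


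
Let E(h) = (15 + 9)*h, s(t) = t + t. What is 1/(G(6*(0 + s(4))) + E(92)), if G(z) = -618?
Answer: 1/1590 ≈ 0.00062893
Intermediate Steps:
s(t) = 2*t
E(h) = 24*h
1/(G(6*(0 + s(4))) + E(92)) = 1/(-618 + 24*92) = 1/(-618 + 2208) = 1/1590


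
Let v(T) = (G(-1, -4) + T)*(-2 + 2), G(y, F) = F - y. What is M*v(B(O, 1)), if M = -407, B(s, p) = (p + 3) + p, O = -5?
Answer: 0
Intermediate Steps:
B(s, p) = 3 + 2*p (B(s, p) = (3 + p) + p = 3 + 2*p)
v(T) = 0 (v(T) = ((-4 - 1*(-1)) + T)*(-2 + 2) = ((-4 + 1) + T)*0 = (-3 + T)*0 = 0)
M*v(B(O, 1)) = -407*0 = 0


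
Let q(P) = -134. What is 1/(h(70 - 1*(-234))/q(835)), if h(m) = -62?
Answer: 67/31 ≈ 2.1613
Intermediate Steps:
1/(h(70 - 1*(-234))/q(835)) = 1/(-62/(-134)) = 1/(-62*(-1/134)) = 1/(31/67) = 67/31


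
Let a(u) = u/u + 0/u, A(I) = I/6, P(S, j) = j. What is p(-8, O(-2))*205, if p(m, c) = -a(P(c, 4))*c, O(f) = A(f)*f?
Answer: -410/3 ≈ -136.67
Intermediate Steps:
A(I) = I/6 (A(I) = I*(⅙) = I/6)
a(u) = 1 (a(u) = 1 + 0 = 1)
O(f) = f²/6 (O(f) = (f/6)*f = f²/6)
p(m, c) = -c
p(-8, O(-2))*205 = -(-2)²/6*205 = -4/6*205 = -1*⅔*205 = -⅔*205 = -410/3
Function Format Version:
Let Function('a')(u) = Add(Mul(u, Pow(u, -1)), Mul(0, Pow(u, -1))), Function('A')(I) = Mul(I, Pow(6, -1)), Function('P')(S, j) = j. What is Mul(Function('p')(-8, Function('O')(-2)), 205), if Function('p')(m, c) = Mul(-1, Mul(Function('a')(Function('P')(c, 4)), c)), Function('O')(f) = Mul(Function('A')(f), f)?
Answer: Rational(-410, 3) ≈ -136.67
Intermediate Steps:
Function('A')(I) = Mul(Rational(1, 6), I) (Function('A')(I) = Mul(I, Rational(1, 6)) = Mul(Rational(1, 6), I))
Function('a')(u) = 1 (Function('a')(u) = Add(1, 0) = 1)
Function('O')(f) = Mul(Rational(1, 6), Pow(f, 2)) (Function('O')(f) = Mul(Mul(Rational(1, 6), f), f) = Mul(Rational(1, 6), Pow(f, 2)))
Function('p')(m, c) = Mul(-1, c) (Function('p')(m, c) = Mul(-1, Mul(1, c)) = Mul(-1, c))
Mul(Function('p')(-8, Function('O')(-2)), 205) = Mul(Mul(-1, Mul(Rational(1, 6), Pow(-2, 2))), 205) = Mul(Mul(-1, Mul(Rational(1, 6), 4)), 205) = Mul(Mul(-1, Rational(2, 3)), 205) = Mul(Rational(-2, 3), 205) = Rational(-410, 3)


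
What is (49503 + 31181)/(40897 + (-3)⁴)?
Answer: 40342/20489 ≈ 1.9690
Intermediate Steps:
(49503 + 31181)/(40897 + (-3)⁴) = 80684/(40897 + 81) = 80684/40978 = 80684*(1/40978) = 40342/20489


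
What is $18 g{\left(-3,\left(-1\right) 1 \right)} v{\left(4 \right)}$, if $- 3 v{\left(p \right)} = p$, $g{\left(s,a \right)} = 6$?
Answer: $-144$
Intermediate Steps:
$v{\left(p \right)} = - \frac{p}{3}$
$18 g{\left(-3,\left(-1\right) 1 \right)} v{\left(4 \right)} = 18 \cdot 6 \left(\left(- \frac{1}{3}\right) 4\right) = 108 \left(- \frac{4}{3}\right) = -144$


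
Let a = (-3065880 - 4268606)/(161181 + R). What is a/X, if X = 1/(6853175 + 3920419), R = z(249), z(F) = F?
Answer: -13169795727114/26905 ≈ -4.8949e+8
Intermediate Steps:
R = 249
a = -3667243/80715 (a = (-3065880 - 4268606)/(161181 + 249) = -7334486/161430 = -7334486*1/161430 = -3667243/80715 ≈ -45.434)
X = 1/10773594 ≈ 9.2820e-8
a/X = -3667243/(80715*1/10773594) = -3667243/80715*10773594 = -13169795727114/26905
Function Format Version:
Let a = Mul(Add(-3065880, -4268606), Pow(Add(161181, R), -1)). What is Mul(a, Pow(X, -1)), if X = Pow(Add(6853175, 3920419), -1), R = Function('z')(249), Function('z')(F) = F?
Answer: Rational(-13169795727114, 26905) ≈ -4.8949e+8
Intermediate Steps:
R = 249
a = Rational(-3667243, 80715) (a = Mul(Add(-3065880, -4268606), Pow(Add(161181, 249), -1)) = Mul(-7334486, Pow(161430, -1)) = Mul(-7334486, Rational(1, 161430)) = Rational(-3667243, 80715) ≈ -45.434)
X = Rational(1, 10773594) (X = Pow(10773594, -1) = Rational(1, 10773594) ≈ 9.2820e-8)
Mul(a, Pow(X, -1)) = Mul(Rational(-3667243, 80715), Pow(Rational(1, 10773594), -1)) = Mul(Rational(-3667243, 80715), 10773594) = Rational(-13169795727114, 26905)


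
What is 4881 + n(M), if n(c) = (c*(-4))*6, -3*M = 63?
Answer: 5385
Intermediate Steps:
M = -21 (M = -1/3*63 = -21)
n(c) = -24*c (n(c) = -4*c*6 = -24*c)
4881 + n(M) = 4881 - 24*(-21) = 4881 + 504 = 5385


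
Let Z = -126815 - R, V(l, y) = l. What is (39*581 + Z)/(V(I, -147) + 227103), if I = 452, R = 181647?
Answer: -285803/227555 ≈ -1.2560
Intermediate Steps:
Z = -308462 (Z = -126815 - 1*181647 = -126815 - 181647 = -308462)
(39*581 + Z)/(V(I, -147) + 227103) = (39*581 - 308462)/(452 + 227103) = (22659 - 308462)/227555 = -285803*1/227555 = -285803/227555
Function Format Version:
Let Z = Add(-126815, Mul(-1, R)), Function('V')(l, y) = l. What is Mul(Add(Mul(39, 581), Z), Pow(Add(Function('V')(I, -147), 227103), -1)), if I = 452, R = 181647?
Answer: Rational(-285803, 227555) ≈ -1.2560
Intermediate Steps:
Z = -308462 (Z = Add(-126815, Mul(-1, 181647)) = Add(-126815, -181647) = -308462)
Mul(Add(Mul(39, 581), Z), Pow(Add(Function('V')(I, -147), 227103), -1)) = Mul(Add(Mul(39, 581), -308462), Pow(Add(452, 227103), -1)) = Mul(Add(22659, -308462), Pow(227555, -1)) = Mul(-285803, Rational(1, 227555)) = Rational(-285803, 227555)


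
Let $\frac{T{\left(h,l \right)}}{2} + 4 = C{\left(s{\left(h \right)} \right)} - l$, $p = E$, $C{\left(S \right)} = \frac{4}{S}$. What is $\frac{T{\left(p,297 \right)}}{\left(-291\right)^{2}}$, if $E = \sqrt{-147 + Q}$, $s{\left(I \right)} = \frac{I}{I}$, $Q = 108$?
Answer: $- \frac{66}{9409} \approx -0.0070146$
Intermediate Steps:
$s{\left(I \right)} = 1$
$E = i \sqrt{39}$ ($E = \sqrt{-147 + 108} = \sqrt{-39} = i \sqrt{39} \approx 6.245 i$)
$p = i \sqrt{39} \approx 6.245 i$
$T{\left(h,l \right)} = - 2 l$ ($T{\left(h,l \right)} = -8 + 2 \left(\frac{4}{1} - l\right) = -8 + 2 \left(4 \cdot 1 - l\right) = -8 + 2 \left(4 - l\right) = -8 - \left(-8 + 2 l\right) = - 2 l$)
$\frac{T{\left(p,297 \right)}}{\left(-291\right)^{2}} = \frac{\left(-2\right) 297}{\left(-291\right)^{2}} = - \frac{594}{84681} = \left(-594\right) \frac{1}{84681} = - \frac{66}{9409}$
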